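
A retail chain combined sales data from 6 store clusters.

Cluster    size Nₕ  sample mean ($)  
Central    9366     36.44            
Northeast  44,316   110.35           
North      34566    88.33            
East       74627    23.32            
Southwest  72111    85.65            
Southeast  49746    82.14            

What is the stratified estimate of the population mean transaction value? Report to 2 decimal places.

71.25

N = 9366 + 44316 + 34566 + 74627 + 72111 + 49746 = 284732.
Weight each subgroup mean by Nₕ/N and sum.
Σ Nₕx̄ₕ = 9366·36.44 + 44316·110.35 + 34566·88.33 + 74627·23.32 + 72111·85.65 + 49746·82.14 = 341297.04 + 4890270.6 + 3053214.78 + 1740301.64 + 6176307.15 + 4086136.44 = 20287527.65.
Divide by N: 20287527.65 / 284732 = 71.2513... → 71.25.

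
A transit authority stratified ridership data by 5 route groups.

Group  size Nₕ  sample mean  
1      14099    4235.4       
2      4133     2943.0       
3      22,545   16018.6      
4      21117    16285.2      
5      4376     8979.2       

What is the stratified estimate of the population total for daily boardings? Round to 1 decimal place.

Population total = Σ Nₕ·x̄ₕ (each stratum's size times its mean).
14099·4235.4 + 4133·2943.0 + 22545·16018.6 + 21117·16285.2 + 4376·8979.2 = 59714904.6 + 12163419 + 361139337 + 343894568.4 + 39292979.2 = 816205208.2.

816205208.2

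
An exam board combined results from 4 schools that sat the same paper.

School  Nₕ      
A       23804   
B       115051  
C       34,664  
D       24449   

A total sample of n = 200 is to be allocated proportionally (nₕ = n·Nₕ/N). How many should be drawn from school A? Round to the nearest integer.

24

Share of school A = 23804/197968 = 0.12024.
Allocate 200 × 0.12024 = 24.048... → 24.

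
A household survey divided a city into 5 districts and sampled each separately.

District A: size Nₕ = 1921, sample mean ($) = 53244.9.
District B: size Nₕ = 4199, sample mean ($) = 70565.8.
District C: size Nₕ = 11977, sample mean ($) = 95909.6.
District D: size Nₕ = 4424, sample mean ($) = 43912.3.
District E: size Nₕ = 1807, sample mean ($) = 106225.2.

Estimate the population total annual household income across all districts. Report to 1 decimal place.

1933515477.9

A: 1921·53244.9 = 102283452.9
B: 4199·70565.8 = 296305794.2
C: 11977·95909.6 = 1148709279.2
D: 4424·43912.3 = 194268015.2
E: 1807·106225.2 = 191948936.4
τ̂ = Σ Nₕx̄ₕ = 1933515477.9.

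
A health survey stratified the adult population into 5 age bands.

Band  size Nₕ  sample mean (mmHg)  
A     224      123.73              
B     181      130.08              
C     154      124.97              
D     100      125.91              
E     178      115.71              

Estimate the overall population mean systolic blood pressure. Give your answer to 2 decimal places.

123.89

N = 837; weights Wₕ = Nₕ/N = (0.2676, 0.2162, 0.1840, 0.1195, 0.2127).
x̄_st = Σ Wₕ·x̄ₕ = 0.2676·123.73 + 0.2162·130.08 + 0.1840·124.97 + 0.1195·125.91 + 0.2127·115.71 ≈ 123.8862...
→ 123.89.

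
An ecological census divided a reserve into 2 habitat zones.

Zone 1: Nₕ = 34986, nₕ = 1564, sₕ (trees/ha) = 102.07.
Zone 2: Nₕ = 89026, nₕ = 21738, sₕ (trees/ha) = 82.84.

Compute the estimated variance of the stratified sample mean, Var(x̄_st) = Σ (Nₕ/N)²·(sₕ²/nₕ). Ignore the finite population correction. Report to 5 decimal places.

N = 124012; Wₕ = Nₕ/N.
zone 1: (34986/124012)²·102.07²/1564 = 0.53017670
zone 2: (89026/124012)²·82.84²/21738 = 0.16269226
Sum = 0.69286897 → 0.69287.

0.69287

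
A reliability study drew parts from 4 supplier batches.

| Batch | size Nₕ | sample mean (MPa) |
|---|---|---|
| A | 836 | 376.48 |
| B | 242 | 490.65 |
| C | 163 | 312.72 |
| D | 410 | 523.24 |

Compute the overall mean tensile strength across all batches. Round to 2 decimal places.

423.37

N = 1651; weights Wₕ = Nₕ/N = (0.5064, 0.1466, 0.0987, 0.2483).
x̄_st = Σ Wₕ·x̄ₕ = 0.5064·376.48 + 0.1466·490.65 + 0.0987·312.72 + 0.2483·523.24 ≈ 423.3654...
→ 423.37.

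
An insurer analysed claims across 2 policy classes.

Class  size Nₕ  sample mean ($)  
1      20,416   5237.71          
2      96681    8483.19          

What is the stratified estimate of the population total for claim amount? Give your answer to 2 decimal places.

1: 20416·5237.71 = 106933087.36
2: 96681·8483.19 = 820163292.39
τ̂ = Σ Nₕx̄ₕ = 927096379.75.

927096379.75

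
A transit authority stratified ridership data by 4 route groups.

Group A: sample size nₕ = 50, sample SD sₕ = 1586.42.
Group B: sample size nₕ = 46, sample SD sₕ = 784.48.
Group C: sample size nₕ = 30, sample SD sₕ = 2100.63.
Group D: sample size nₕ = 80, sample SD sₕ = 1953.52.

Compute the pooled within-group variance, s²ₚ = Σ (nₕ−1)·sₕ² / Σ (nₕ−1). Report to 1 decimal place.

A: (50−1)·1586.42² = 49·2516728.4164 = 123319692.4036
B: (46−1)·784.48² = 45·615408.8704 = 27693399.168
C: (30−1)·2100.63² = 29·4412646.3969 = 127966745.5101
D: (80−1)·1953.52² = 79·3816240.3904 = 301482990.8416
Numerator = 580462827.9233; denominator = Σ(nₕ−1) = 202.
s²ₚ = 580462827.9233/202 = 2873578.356... → 2873578.4.

2873578.4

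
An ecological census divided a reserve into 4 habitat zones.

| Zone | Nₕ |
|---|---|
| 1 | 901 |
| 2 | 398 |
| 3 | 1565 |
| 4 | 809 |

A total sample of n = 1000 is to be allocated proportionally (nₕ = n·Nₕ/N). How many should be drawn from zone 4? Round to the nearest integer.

220

Share of zone 4 = 809/3673 = 0.22026.
Allocate 1000 × 0.22026 = 220.256... → 220.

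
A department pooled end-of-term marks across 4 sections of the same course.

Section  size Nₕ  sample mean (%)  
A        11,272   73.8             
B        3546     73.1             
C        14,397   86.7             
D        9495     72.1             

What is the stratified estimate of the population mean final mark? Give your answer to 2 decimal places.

x̄_st = (Σ Nₕx̄ₕ) / (Σ Nₕ) = (11272·73.8 + 3546·73.1 + 14397·86.7 + 9495·72.1) / 38710
= 3023895.6 / 38710 = 78.1167... → 78.12.

78.12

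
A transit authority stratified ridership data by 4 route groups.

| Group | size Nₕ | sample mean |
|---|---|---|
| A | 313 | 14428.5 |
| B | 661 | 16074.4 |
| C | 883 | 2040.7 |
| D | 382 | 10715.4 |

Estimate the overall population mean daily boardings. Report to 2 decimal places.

N = 2239; weights Wₕ = Nₕ/N = (0.1398, 0.2952, 0.3944, 0.1706).
x̄_st = Σ Wₕ·x̄ₕ = 0.1398·14428.5 + 0.2952·16074.4 + 0.3944·2040.7 + 0.1706·10715.4 ≈ 9395.4979...
→ 9395.50.

9395.50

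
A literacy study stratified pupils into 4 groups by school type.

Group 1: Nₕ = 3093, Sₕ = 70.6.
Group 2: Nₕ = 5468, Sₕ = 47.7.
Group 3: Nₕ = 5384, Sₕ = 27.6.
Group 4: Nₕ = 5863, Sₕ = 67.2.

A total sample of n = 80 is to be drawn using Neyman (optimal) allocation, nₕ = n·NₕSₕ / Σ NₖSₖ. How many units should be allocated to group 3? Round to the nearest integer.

12

1: NₕSₕ = 3093·70.6 = 218365.8
2: NₕSₕ = 5468·47.7 = 260823.6
3: NₕSₕ = 5384·27.6 = 148598.4
4: NₕSₕ = 5863·67.2 = 393993.6
Σ NₕSₕ = 1021781.4.
n_3 = 80·148598.4/1021781.4 = 11.634... → 12.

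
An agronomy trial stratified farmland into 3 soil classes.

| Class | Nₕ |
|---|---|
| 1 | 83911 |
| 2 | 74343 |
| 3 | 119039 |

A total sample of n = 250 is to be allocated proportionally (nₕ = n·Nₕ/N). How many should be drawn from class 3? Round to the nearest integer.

Share of class 3 = 119039/277293 = 0.42929.
Allocate 250 × 0.42929 = 107.322... → 107.

107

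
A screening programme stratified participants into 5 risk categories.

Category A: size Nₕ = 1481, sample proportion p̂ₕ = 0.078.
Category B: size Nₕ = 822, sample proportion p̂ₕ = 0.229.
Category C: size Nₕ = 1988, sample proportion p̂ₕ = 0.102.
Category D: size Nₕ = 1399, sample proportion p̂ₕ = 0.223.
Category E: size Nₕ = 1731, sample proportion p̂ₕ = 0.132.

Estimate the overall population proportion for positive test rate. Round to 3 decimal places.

Wₕ = Nₕ/N with N = 7421: 0.1996, 0.1108, 0.2679, 0.1885, 0.2333.
p̂_st = 0.1996·0.078 + 0.1108·0.229 + 0.2679·0.102 + 0.1885·0.223 + 0.2333·0.132 ≈ 0.14109... → 0.141.

0.141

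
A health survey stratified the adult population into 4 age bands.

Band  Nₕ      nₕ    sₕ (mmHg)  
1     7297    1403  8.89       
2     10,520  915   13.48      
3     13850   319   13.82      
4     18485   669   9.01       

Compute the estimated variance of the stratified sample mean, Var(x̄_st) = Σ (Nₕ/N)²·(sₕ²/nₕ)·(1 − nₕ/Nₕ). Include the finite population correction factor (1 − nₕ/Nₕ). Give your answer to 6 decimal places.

N = 50152; Wₕ = Nₕ/N.
band 1: (7297/50152)²·8.89²/1403·(1 − 1403/7297) = 0.000963216
band 2: (10520/50152)²·13.48²/915·(1 − 915/10520) = 0.007978023
band 3: (13850/50152)²·13.82²/319·(1 − 319/13850) = 0.044609623
band 4: (18485/50152)²·9.01²/669·(1 − 669/18485) = 0.015888270
Sum = 0.069439133 → 0.069439.

0.069439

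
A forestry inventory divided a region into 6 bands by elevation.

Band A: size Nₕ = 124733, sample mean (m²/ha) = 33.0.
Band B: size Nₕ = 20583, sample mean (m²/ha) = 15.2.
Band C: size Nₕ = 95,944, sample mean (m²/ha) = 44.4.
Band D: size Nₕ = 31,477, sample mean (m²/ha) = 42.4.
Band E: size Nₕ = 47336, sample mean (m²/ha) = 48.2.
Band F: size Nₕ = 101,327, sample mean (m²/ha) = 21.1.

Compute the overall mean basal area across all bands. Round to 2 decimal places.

x̄_st = (Σ Nₕx̄ₕ) / (Σ Nₕ) = (124733·33.0 + 20583·15.2 + 95944·44.4 + 31477·42.4 + 47336·48.2 + 101327·21.1) / 421400
= 14443183.9 / 421400 = 34.2743... → 34.27.

34.27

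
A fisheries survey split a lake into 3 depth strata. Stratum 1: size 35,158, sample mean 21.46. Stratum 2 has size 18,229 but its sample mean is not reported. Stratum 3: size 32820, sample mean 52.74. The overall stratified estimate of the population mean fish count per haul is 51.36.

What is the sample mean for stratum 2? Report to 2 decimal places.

106.54

Σ Nₕx̄ₕ = N·μ, so 18229·x̄_2 = 86207·51.36 − (35158·21.46 + 32820·52.74).
= 4427591.52 − 2485417.48 = 1942174.04.
x̄_2 = 1942174.04 / 18229 = 106.5431... → 106.54.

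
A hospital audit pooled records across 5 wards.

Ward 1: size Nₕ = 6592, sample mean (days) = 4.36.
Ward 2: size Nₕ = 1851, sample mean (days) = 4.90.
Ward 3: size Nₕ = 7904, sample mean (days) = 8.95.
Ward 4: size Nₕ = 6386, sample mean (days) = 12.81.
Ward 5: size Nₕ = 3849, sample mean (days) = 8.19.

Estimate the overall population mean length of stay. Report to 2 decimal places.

N = 26582; weights Wₕ = Nₕ/N = (0.2480, 0.0696, 0.2973, 0.2402, 0.1448).
x̄_st = Σ Wₕ·x̄ₕ = 0.2480·4.36 + 0.0696·4.90 + 0.2973·8.95 + 0.2402·12.81 + 0.1448·8.19 ≈ 8.3470...
→ 8.35.

8.35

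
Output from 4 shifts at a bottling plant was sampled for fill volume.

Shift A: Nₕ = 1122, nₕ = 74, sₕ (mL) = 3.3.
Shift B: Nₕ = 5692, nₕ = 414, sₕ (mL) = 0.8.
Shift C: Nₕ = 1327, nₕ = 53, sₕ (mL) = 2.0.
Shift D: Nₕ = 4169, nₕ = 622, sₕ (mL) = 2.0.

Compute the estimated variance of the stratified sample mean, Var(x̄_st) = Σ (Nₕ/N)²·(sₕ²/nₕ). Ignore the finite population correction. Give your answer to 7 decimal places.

0.0031677

N = 12310; Wₕ = Nₕ/N.
shift A: (1122/12310)²·3.3²/74 = 0.0012225476
shift B: (5692/12310)²·0.8²/414 = 0.0003305166
shift C: (1327/12310)²·2.0²/53 = 0.0008770207
shift D: (4169/12310)²·2.0²/622 = 0.0007375939
Sum = 0.0031676788 → 0.0031677.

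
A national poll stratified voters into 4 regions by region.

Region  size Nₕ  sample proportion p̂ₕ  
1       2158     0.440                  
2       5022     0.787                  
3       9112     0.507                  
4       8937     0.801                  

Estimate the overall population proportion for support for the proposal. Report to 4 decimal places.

N = 2158 + 5022 + 9112 + 8937 = 25229.
Overall proportion = Σ (Nₕ/N)·p̂ₕ.
Σ Nₕp̂ₕ = 949.52 + 3952.314 + 4619.784 + 7158.537 = 16680.155.
16680.155 / 25229 = 0.661150... → 0.6612.

0.6612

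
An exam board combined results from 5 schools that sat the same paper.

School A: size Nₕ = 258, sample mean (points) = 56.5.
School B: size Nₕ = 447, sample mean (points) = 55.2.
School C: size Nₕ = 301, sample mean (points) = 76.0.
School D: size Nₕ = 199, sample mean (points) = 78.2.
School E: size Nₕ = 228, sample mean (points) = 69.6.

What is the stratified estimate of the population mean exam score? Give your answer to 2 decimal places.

65.29

N = 258 + 447 + 301 + 199 + 228 = 1433.
Overall mean = Σ (Nₕ/N)·x̄ₕ — weight by population share, not a simple average.
Σ Nₕx̄ₕ = 258·56.5 + 447·55.2 + 301·76.0 + 199·78.2 + 228·69.6 = 14577 + 24674.4 + 22876 + 15561.8 + 15868.8 = 93558.
Divide by N: 93558 / 1433 = 65.2882... → 65.29.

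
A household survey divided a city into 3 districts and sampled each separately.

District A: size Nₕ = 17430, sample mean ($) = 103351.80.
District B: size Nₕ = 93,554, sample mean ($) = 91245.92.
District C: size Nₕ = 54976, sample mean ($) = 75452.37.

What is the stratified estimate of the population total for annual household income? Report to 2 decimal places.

Estimate total by summing Nₕ·x̄ₕ over strata.
17430·103351.80 + 93554·91245.92 + 54976·75452.37 = 1801421874 + 8536420799.68 + 4148069493.12 = 14485912166.80.

14485912166.80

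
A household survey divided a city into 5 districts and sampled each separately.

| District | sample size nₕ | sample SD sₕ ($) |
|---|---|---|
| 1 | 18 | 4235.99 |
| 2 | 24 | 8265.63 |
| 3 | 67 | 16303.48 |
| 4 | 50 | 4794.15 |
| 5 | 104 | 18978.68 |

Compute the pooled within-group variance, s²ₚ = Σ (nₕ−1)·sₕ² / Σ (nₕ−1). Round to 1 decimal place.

1: (18−1)·4235.99² = 17·17943611.2801 = 305041391.7617
2: (24−1)·8265.63² = 23·68320639.2969 = 1571374703.8287
3: (67−1)·16303.48² = 66·265803460.1104 = 17543028367.2864
4: (50−1)·4794.15² = 49·22983874.2225 = 1126209836.9025
5: (104−1)·18978.68² = 103·360190294.5424 = 37099600337.8672
Numerator = 57645254637.6465; denominator = Σ(nₕ−1) = 258.
s²ₚ = 57645254637.6465/258 = 223431219.526... → 223431219.5.

223431219.5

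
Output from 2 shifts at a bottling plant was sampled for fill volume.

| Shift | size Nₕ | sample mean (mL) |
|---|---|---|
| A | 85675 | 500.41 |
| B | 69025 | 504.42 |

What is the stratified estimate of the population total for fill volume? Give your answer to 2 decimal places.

77690217.25

Population total = Σ Nₕ·x̄ₕ (each stratum's size times its mean).
85675·500.41 + 69025·504.42 = 42872626.75 + 34817590.5 = 77690217.25.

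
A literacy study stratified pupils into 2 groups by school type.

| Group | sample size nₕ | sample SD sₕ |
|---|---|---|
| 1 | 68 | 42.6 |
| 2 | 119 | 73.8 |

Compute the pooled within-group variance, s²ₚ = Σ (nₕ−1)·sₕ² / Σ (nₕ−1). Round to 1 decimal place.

Degrees of freedom: 67 + 118 = 185.
Σ(nₕ−1)sₕ² = 67·1814.76 + 118·5446.44 = 764268.84.
s²ₚ = 764268.84 / 185 = 4131.183... → 4131.2.

4131.2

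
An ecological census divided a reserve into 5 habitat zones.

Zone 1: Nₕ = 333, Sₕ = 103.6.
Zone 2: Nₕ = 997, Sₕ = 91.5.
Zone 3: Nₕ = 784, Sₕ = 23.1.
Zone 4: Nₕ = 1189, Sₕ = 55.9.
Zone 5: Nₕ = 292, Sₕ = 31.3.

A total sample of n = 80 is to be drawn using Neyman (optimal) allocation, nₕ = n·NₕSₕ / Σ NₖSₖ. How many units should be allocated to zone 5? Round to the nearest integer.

3

Σ NₕSₕ = 333·103.6 + 997·91.5 + 784·23.1 + 1189·55.9 + 292·31.3 = 219439.4.
Share for 5: 9139.6/219439.4 = 0.04165.
n_5 = 80 × 0.04165 = 3.332... → 3.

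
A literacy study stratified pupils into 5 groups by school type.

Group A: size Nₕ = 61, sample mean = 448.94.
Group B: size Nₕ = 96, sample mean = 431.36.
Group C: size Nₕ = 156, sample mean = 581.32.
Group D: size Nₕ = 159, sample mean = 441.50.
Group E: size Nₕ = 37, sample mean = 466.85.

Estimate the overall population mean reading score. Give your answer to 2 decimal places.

x̄_st = (Σ Nₕx̄ₕ) / (Σ Nₕ) = (61·448.94 + 96·431.36 + 156·581.32 + 159·441.50 + 37·466.85) / 509
= 246953.77 / 509 = 485.1744... → 485.17.

485.17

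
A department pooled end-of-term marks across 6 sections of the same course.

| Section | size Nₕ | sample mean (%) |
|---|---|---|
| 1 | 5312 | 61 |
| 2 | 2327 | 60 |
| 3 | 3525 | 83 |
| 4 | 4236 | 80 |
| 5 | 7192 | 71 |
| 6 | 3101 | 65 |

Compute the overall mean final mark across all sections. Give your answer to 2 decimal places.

x̄_st = (Σ Nₕx̄ₕ) / (Σ Nₕ) = (5312·61 + 2327·60 + 3525·83 + 4236·80 + 7192·71 + 3101·65) / 25693
= 1807304 / 25693 = 70.3423... → 70.34.

70.34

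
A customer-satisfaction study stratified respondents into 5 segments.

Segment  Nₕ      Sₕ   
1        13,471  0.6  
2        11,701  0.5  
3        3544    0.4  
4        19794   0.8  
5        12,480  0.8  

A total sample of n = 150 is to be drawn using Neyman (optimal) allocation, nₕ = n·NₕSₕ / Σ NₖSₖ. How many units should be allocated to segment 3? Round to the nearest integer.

5

1: NₕSₕ = 13471·0.6 = 8082.6
2: NₕSₕ = 11701·0.5 = 5850.5
3: NₕSₕ = 3544·0.4 = 1417.6
4: NₕSₕ = 19794·0.8 = 15835.2
5: NₕSₕ = 12480·0.8 = 9984
Σ NₕSₕ = 41169.9.
n_3 = 150·1417.6/41169.9 = 5.165... → 5.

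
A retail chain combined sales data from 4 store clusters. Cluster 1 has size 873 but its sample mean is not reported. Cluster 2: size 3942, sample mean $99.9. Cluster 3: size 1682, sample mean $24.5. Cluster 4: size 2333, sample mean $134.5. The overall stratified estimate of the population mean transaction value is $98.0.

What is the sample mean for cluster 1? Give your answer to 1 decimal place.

133.5

Σ Nₕx̄ₕ = N·μ, so 873·x̄_1 = 8830·98.0 − (3942·99.9 + 1682·24.5 + 2333·134.5).
= 865340 − 748803.3 = 116536.7.
x̄_1 = 116536.7 / 873 = 133.490... → 133.5.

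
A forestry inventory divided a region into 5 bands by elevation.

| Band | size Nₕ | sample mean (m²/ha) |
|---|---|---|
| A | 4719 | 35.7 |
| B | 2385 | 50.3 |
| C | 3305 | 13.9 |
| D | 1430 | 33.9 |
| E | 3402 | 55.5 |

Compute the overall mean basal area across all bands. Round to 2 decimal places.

N = 4719 + 2385 + 3305 + 1430 + 3402 = 15241.
Overall mean = Σ (Nₕ/N)·x̄ₕ — weight by population share, not a simple average.
Σ Nₕx̄ₕ = 4719·35.7 + 2385·50.3 + 3305·13.9 + 1430·33.9 + 3402·55.5 = 168468.3 + 119965.5 + 45939.5 + 48477 + 188811 = 571661.3.
Divide by N: 571661.3 / 15241 = 37.5081... → 37.51.

37.51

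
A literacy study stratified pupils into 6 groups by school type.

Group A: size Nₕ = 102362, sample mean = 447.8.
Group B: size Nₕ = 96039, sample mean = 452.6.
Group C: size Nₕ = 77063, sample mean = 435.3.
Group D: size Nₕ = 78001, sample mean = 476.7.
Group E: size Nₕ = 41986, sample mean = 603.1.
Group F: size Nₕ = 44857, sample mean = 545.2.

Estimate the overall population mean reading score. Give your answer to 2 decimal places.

N = 440308; weights Wₕ = Nₕ/N = (0.2325, 0.2181, 0.1750, 0.1772, 0.0954, 0.1019).
x̄_st = Σ Wₕ·x̄ₕ = 0.2325·447.8 + 0.2181·452.6 + 0.1750·435.3 + 0.1772·476.7 + 0.0954·603.1 + 0.1019·545.2 ≈ 476.5104...
→ 476.51.

476.51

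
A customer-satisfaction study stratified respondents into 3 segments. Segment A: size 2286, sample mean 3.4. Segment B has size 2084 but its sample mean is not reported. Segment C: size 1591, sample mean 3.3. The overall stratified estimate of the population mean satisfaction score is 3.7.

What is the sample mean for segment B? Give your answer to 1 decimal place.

Σ Nₕx̄ₕ = N·μ, so 2084·x̄_B = 5961·3.7 − (2286·3.4 + 1591·3.3).
= 22055.7 − 13022.7 = 9033.
x̄_B = 9033 / 2084 = 4.334... → 4.3.

4.3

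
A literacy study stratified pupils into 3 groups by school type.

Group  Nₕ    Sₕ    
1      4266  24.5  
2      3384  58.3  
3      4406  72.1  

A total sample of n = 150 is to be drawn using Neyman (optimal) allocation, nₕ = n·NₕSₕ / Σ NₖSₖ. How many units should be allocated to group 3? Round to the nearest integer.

1: NₕSₕ = 4266·24.5 = 104517
2: NₕSₕ = 3384·58.3 = 197287.2
3: NₕSₕ = 4406·72.1 = 317672.6
Σ NₕSₕ = 619476.8.
n_3 = 150·317672.6/619476.8 = 76.921... → 77.

77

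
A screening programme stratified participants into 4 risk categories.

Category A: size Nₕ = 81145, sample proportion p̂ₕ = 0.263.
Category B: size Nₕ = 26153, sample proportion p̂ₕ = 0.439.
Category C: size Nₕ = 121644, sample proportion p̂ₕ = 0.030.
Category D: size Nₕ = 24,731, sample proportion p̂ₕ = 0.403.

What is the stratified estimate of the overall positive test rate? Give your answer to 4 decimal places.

N = 81145 + 26153 + 121644 + 24731 = 253673.
Overall proportion = Σ (Nₕ/N)·p̂ₕ.
Σ Nₕp̂ₕ = 21341.135 + 11481.167 + 3649.32 + 9966.593 = 46438.215.
46438.215 / 253673 = 0.183063... → 0.1831.

0.1831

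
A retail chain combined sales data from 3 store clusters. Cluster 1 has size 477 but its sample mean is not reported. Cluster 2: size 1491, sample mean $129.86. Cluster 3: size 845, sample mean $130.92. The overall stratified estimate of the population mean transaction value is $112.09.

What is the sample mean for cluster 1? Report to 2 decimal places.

N = 477 + 1491 + 845 = 2813.
Overall total = μ·N = 112.09·2813 = 315309.17.
Subtract the known strata: 1491·129.86 + 845·130.92 = 304248.66.
Remaining total for cluster 1: 315309.17 − 304248.66 = 11060.51.
Divide by its size: 11060.51 / 477 = 23.1877... → 23.19.

23.19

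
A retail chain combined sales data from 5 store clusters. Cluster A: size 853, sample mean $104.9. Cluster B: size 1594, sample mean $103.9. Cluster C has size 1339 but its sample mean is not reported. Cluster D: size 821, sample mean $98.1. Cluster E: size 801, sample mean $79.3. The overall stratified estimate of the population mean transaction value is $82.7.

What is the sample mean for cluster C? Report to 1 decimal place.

35.9

N = 853 + 1594 + 1339 + 821 + 801 = 5408.
Overall total = μ·N = 82.7·5408 = 447241.6.
Subtract the known strata: 853·104.9 + 1594·103.9 + 821·98.1 + 801·79.3 = 399155.7.
Remaining total for cluster C: 447241.6 − 399155.7 = 48085.9.
Divide by its size: 48085.9 / 1339 = 35.912... → 35.9.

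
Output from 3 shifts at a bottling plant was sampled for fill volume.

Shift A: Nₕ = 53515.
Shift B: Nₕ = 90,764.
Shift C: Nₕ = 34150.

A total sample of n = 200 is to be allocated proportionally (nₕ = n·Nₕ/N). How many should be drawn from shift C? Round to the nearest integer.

38

Share of shift C = 34150/178429 = 0.19139.
Allocate 200 × 0.19139 = 38.279... → 38.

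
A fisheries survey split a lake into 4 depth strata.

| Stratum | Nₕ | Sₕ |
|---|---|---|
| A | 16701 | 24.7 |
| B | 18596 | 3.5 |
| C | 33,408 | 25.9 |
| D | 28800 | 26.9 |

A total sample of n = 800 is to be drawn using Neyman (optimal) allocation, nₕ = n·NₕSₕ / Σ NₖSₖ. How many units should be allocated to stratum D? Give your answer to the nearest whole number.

A: NₕSₕ = 16701·24.7 = 412514.7
B: NₕSₕ = 18596·3.5 = 65086
C: NₕSₕ = 33408·25.9 = 865267.2
D: NₕSₕ = 28800·26.9 = 774720
Σ NₕSₕ = 2117587.9.
n_D = 800·774720/2117587.9 = 292.680... → 293.

293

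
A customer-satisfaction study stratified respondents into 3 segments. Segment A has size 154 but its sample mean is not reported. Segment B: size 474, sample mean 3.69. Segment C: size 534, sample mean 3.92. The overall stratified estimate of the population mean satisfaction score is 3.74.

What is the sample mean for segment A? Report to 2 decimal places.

3.27

N = 154 + 474 + 534 = 1162.
Overall total = μ·N = 3.74·1162 = 4345.88.
Subtract the known strata: 474·3.69 + 534·3.92 = 3842.34.
Remaining total for segment A: 4345.88 − 3842.34 = 503.54.
Divide by its size: 503.54 / 154 = 3.2697... → 3.27.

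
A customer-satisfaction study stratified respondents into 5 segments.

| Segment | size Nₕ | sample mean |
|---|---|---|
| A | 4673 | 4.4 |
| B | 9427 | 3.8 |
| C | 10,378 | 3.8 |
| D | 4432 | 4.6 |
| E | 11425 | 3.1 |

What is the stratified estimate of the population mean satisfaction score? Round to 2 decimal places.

3.76

x̄_st = (Σ Nₕx̄ₕ) / (Σ Nₕ) = (4673·4.4 + 9427·3.8 + 10378·3.8 + 4432·4.6 + 11425·3.1) / 40335
= 151624.9 / 40335 = 3.7591... → 3.76.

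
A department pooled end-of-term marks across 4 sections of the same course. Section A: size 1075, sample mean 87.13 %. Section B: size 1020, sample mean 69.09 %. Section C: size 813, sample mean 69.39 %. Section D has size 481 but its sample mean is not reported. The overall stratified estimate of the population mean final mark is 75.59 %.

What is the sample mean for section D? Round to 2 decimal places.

74.06

N = 1075 + 1020 + 813 + 481 = 3389.
Overall total = μ·N = 75.59·3389 = 256174.51.
Subtract the known strata: 1075·87.13 + 1020·69.09 + 813·69.39 = 220550.62.
Remaining total for section D: 256174.51 − 220550.62 = 35623.89.
Divide by its size: 35623.89 / 481 = 74.0621... → 74.06.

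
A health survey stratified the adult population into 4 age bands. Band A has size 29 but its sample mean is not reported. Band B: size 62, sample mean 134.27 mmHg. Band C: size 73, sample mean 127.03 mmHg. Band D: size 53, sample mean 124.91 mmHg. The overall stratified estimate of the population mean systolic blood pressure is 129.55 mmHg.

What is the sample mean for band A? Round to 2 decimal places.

134.28

Σ Nₕx̄ₕ = N·μ, so 29·x̄_A = 217·129.55 − (62·134.27 + 73·127.03 + 53·124.91).
= 28112.35 − 24218.16 = 3894.19.
x̄_A = 3894.19 / 29 = 134.2824... → 134.28.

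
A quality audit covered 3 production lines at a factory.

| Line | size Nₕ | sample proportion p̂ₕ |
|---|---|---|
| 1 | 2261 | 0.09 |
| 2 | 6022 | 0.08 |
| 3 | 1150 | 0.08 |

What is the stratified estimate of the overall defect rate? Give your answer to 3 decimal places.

Wₕ = Nₕ/N with N = 9433: 0.2397, 0.6384, 0.1219.
p̂_st = 0.2397·0.09 + 0.6384·0.08 + 0.1219·0.08 ≈ 0.08240... → 0.082.

0.082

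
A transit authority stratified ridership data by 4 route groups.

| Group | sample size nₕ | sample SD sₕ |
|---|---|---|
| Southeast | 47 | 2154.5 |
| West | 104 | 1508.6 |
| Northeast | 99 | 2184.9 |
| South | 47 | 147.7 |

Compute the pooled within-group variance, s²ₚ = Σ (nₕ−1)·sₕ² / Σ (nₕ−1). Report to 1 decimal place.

Southeast: (47−1)·2154.5² = 46·4641870.25 = 213526031.5
West: (104−1)·1508.6² = 103·2275873.96 = 234415017.88
Northeast: (99−1)·2184.9² = 98·4773788.01 = 467831224.98
South: (47−1)·147.7² = 46·21815.29 = 1003503.34
Numerator = 916775777.7; denominator = Σ(nₕ−1) = 293.
s²ₚ = 916775777.7/293 = 3128927.569... → 3128927.6.

3128927.6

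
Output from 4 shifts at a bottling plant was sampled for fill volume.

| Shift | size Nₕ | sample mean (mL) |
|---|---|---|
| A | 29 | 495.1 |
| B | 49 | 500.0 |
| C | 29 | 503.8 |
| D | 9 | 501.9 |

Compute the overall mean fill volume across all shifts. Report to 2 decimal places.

499.87

N = 116; weights Wₕ = Nₕ/N = (0.2500, 0.4224, 0.2500, 0.0776).
x̄_st = Σ Wₕ·x̄ₕ = 0.2500·495.1 + 0.4224·500.0 + 0.2500·503.8 + 0.0776·501.9 ≈ 499.8724...
→ 499.87.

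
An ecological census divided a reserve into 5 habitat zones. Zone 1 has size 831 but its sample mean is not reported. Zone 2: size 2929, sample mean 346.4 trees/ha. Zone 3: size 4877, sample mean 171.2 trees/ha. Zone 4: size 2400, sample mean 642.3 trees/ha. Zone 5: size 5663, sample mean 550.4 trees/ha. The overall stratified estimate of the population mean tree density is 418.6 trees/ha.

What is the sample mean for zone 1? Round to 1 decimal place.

580.8

Σ Nₕx̄ₕ = N·μ, so 831·x̄_1 = 16700·418.6 − (2929·346.4 + 4877·171.2 + 2400·642.3 + 5663·550.4).
= 6990620 − 6507983.2 = 482636.8.
x̄_1 = 482636.8 / 831 = 580.790... → 580.8.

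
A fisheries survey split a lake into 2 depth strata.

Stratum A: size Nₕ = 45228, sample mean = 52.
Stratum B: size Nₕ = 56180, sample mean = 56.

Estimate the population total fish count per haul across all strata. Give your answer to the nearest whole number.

5497936

A: 45228·52 = 2351856
B: 56180·56 = 3146080
τ̂ = Σ Nₕx̄ₕ = 5497936.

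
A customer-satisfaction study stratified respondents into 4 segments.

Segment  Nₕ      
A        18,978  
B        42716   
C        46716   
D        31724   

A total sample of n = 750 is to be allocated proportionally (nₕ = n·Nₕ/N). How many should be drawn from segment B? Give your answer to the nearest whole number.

229

N = 18978 + 42716 + 46716 + 31724 = 140134.
n_B = 750·42716/140134 = 228.617... → 229.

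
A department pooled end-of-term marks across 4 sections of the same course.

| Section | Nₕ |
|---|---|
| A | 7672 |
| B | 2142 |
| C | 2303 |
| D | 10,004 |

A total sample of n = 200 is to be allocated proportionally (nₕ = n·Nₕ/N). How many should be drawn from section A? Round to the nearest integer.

Share of section A = 7672/22121 = 0.34682.
Allocate 200 × 0.34682 = 69.364... → 69.

69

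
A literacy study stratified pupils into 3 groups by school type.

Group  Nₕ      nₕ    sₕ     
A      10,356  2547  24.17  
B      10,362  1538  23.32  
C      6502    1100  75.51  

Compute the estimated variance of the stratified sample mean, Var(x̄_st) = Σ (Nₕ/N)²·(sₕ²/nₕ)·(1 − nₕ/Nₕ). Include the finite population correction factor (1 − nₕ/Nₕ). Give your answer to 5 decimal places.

N = 27220. Term for each stratum: Wₕ²sₕ²/nₕ·(1−nₕ/Nₕ).
Var(x̄_st) = 0.02503431 + 0.04363486 + 0.24572060 = 0.31438976 → 0.31439.

0.31439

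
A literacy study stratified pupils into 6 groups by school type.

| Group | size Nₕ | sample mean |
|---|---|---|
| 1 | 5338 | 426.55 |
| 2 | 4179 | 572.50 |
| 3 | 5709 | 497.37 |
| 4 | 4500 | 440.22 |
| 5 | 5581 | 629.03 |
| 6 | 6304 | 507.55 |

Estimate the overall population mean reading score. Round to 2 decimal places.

512.48

N = 31611; weights Wₕ = Nₕ/N = (0.1689, 0.1322, 0.1806, 0.1424, 0.1766, 0.1994).
x̄_st = Σ Wₕ·x̄ₕ = 0.1689·426.55 + 0.1322·572.50 + 0.1806·497.37 + 0.1424·440.22 + 0.1766·629.03 + 0.1994·507.55 ≈ 512.4826...
→ 512.48.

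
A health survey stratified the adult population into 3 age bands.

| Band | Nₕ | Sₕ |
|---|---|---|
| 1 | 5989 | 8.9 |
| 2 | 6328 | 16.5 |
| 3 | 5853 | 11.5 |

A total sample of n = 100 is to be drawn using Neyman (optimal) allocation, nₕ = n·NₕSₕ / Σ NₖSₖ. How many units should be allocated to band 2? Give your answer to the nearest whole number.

1: NₕSₕ = 5989·8.9 = 53302.1
2: NₕSₕ = 6328·16.5 = 104412
3: NₕSₕ = 5853·11.5 = 67309.5
Σ NₕSₕ = 225023.6.
n_2 = 100·104412/225023.6 = 46.400... → 46.

46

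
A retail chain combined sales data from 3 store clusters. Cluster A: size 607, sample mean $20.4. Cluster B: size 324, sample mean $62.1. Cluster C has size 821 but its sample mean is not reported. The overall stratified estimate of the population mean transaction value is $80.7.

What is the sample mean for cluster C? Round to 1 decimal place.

Σ Nₕx̄ₕ = N·μ, so 821·x̄_C = 1752·80.7 − (607·20.4 + 324·62.1).
= 141386.4 − 32503.2 = 108883.2.
x̄_C = 108883.2 / 821 = 132.623... → 132.6.

132.6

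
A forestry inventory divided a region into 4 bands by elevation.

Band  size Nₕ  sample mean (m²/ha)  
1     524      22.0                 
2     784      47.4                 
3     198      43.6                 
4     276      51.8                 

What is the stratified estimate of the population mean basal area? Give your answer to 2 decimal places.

x̄_st = (Σ Nₕx̄ₕ) / (Σ Nₕ) = (524·22.0 + 784·47.4 + 198·43.6 + 276·51.8) / 1782
= 71619.2 / 1782 = 40.1903... → 40.19.

40.19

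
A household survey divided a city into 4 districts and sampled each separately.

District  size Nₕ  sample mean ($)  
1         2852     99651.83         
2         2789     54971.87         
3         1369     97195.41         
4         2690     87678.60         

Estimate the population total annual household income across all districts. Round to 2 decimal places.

806439514.88

Estimate total by summing Nₕ·x̄ₕ over strata.
2852·99651.83 + 2789·54971.87 + 1369·97195.41 + 2690·87678.60 = 284207019.16 + 153316545.43 + 133060516.29 + 235855434 = 806439514.88.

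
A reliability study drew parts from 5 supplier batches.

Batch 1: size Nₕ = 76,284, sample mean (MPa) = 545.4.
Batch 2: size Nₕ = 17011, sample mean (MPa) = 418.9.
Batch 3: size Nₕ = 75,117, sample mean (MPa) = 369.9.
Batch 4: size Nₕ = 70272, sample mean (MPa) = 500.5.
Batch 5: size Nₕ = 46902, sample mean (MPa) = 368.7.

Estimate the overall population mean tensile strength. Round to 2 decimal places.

N = 76284 + 17011 + 75117 + 70272 + 46902 = 285586.
Overall mean = Σ (Nₕ/N)·x̄ₕ — weight by population share, not a simple average.
Σ Nₕx̄ₕ = 76284·545.4 + 17011·418.9 + 75117·369.9 + 70272·500.5 + 46902·368.7 = 41605293.6 + 7125907.9 + 27785778.3 + 35171136 + 17292767.4 = 128980883.2.
Divide by N: 128980883.2 / 285586 = 451.6359... → 451.64.

451.64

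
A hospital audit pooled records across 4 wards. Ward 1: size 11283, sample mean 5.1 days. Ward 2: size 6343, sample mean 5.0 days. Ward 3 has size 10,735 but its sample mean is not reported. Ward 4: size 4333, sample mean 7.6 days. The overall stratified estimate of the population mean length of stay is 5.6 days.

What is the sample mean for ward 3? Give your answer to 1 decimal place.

5.7

Σ Nₕx̄ₕ = N·μ, so 10735·x̄_3 = 32694·5.6 − (11283·5.1 + 6343·5.0 + 4333·7.6).
= 183086.4 − 122189.1 = 60897.3.
x̄_3 = 60897.3 / 10735 = 5.673... → 5.7.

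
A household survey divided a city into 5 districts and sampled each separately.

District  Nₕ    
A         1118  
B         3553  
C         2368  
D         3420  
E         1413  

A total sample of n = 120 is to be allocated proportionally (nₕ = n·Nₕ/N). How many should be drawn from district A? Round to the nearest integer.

Share of district A = 1118/11872 = 0.09417.
Allocate 120 × 0.09417 = 11.301... → 11.

11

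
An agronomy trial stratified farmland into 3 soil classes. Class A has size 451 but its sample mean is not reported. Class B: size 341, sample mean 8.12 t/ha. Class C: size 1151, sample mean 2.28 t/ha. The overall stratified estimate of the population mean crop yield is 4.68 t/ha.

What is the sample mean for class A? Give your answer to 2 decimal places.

N = 451 + 341 + 1151 = 1943.
Overall total = μ·N = 4.68·1943 = 9093.24.
Subtract the known strata: 341·8.12 + 1151·2.28 = 5393.2.
Remaining total for class A: 9093.24 − 5393.2 = 3700.04.
Divide by its size: 3700.04 / 451 = 8.2041... → 8.20.

8.20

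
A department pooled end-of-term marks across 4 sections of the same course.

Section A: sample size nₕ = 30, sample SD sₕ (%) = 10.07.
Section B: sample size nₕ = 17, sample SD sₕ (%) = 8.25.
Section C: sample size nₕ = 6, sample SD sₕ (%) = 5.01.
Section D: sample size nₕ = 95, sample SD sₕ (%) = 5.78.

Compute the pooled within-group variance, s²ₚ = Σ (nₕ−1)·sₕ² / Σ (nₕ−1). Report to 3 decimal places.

50.664

A: (30−1)·10.07² = 29·101.4049 = 2940.7421
B: (17−1)·8.25² = 16·68.0625 = 1089
C: (6−1)·5.01² = 5·25.1001 = 125.5005
D: (95−1)·5.78² = 94·33.4084 = 3140.3896
Numerator = 7295.6322; denominator = Σ(nₕ−1) = 144.
s²ₚ = 7295.6322/144 = 50.66411... → 50.664.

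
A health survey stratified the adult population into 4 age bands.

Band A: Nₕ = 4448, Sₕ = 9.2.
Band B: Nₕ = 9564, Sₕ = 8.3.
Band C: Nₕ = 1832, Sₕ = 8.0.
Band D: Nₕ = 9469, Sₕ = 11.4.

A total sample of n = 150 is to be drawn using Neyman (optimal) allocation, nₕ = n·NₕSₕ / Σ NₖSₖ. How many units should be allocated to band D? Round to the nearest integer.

A: NₕSₕ = 4448·9.2 = 40921.6
B: NₕSₕ = 9564·8.3 = 79381.2
C: NₕSₕ = 1832·8.0 = 14656
D: NₕSₕ = 9469·11.4 = 107946.6
Σ NₕSₕ = 242905.4.
n_D = 150·107946.6/242905.4 = 66.660... → 67.

67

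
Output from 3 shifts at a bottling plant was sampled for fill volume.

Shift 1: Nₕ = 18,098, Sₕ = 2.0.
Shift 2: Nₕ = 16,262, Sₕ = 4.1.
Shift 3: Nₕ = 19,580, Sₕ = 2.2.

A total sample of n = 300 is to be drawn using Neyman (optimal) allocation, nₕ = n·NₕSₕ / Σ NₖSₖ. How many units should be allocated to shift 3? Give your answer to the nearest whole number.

Σ NₕSₕ = 18098·2.0 + 16262·4.1 + 19580·2.2 = 145946.2.
Share for 3: 43076/145946.2 = 0.29515.
n_3 = 300 × 0.29515 = 88.545... → 89.

89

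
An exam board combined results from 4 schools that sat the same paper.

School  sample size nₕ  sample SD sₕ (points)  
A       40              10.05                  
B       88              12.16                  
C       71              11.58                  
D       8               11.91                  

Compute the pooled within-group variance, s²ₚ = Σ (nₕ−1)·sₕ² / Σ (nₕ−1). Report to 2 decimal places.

Degrees of freedom: 39 + 87 + 70 + 7 = 203.
Σ(nₕ−1)sₕ² = 39·101.0025 + 87·147.8656 + 70·134.0964 + 7·141.8481 = 27183.0894.
s²ₚ = 27183.0894 / 203 = 133.9068... → 133.91.

133.91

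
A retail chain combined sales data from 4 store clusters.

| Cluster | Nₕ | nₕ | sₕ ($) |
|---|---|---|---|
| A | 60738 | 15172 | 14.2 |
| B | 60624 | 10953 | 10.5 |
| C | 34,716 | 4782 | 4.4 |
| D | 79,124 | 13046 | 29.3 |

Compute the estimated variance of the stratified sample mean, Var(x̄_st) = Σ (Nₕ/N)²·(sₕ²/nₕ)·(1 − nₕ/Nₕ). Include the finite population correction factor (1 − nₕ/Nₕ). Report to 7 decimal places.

0.0075082

N = 235202; Wₕ = Nₕ/N.
cluster A: (60738/235202)²·14.2²/15172·(1 − 15172/60738) = 0.0006648952
cluster B: (60624/235202)²·10.5²/10953·(1 − 10953/60624) = 0.0005479122
cluster C: (34716/235202)²·4.4²/4782·(1 − 4782/34716) = 0.0000760516
cluster D: (79124/235202)²·29.3²/13046·(1 − 13046/79124) = 0.0062192923
Sum = 0.0075081513 → 0.0075082.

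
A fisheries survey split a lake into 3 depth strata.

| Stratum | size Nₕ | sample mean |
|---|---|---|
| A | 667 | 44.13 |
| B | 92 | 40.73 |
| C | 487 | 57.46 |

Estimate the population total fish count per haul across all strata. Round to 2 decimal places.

Estimate total by summing Nₕ·x̄ₕ over strata.
667·44.13 + 92·40.73 + 487·57.46 = 29434.71 + 3747.16 + 27983.02 = 61164.89.

61164.89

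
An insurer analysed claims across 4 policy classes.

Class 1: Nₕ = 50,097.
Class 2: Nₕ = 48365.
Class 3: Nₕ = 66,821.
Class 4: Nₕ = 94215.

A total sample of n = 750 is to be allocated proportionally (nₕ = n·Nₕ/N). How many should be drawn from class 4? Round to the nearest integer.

272

Share of class 4 = 94215/259498 = 0.36307.
Allocate 750 × 0.36307 = 272.300... → 272.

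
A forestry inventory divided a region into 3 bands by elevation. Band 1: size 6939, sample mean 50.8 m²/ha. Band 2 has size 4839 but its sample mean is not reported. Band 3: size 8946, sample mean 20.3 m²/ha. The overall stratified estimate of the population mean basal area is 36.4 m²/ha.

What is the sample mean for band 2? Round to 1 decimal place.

45.5

Σ Nₕx̄ₕ = N·μ, so 4839·x̄_2 = 20724·36.4 − (6939·50.8 + 8946·20.3).
= 754353.6 − 534105 = 220248.6.
x̄_2 = 220248.6 / 4839 = 45.515... → 45.5.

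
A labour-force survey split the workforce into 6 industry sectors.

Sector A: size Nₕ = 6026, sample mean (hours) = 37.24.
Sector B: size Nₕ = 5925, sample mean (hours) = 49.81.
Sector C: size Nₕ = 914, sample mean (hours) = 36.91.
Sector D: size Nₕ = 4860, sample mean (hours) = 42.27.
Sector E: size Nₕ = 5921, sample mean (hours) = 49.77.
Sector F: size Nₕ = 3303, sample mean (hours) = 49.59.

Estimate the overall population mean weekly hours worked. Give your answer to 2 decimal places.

45.17

x̄_st = (Σ Nₕx̄ₕ) / (Σ Nₕ) = (6026·37.24 + 5925·49.81 + 914·36.91 + 4860·42.27 + 5921·49.77 + 3303·49.59) / 26949
= 1217184.37 / 26949 = 45.1662... → 45.17.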